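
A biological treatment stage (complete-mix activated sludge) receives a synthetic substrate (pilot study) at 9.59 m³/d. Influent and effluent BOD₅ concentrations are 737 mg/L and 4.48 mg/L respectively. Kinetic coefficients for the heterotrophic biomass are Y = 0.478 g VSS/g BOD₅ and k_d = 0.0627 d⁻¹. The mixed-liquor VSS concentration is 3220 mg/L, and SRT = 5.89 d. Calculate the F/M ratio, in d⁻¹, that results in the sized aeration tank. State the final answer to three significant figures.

From the SRT design equation V = Y Q (S₀−S) θ_c / [X (1 + k_d θ_c)] = 0.478 × 9.59 × (737 − 4.48) × 5.89 / [3220 × (1 + 0.0627 × 5.89)] = 1.98×10^4 / 4409 = 4.486 m³.
F/M = Q·S₀ / (V·X) = 9.59 × 737 / (4.486 × 3220) = 0.4893 g BOD₅·(g VSS·d)⁻¹.

F/M ≈ 0.489 d⁻¹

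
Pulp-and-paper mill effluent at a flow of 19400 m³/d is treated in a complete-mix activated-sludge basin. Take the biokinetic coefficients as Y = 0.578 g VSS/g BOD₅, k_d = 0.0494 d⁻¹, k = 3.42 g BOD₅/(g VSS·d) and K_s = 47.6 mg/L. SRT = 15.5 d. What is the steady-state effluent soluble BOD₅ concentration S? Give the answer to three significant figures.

S ≈ 2.91 mg/L

From the Monod/SRT balance for a CMAS, S = K_s·(1+k_d θ_c)/[θ_c·(Y k − k_d) − 1] = 47.6 × (1 + 0.0494 × 15.5) / [15.5 × (0.578 × 3.42 − 0.0494) − 1] = 84.05 / 28.87 = 2.911 mg/L.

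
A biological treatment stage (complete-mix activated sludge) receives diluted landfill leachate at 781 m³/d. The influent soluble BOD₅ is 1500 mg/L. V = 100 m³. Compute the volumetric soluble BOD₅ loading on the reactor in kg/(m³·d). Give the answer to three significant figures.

Applied soluble BOD₅ load per unit volume = Q·S₀/V = (781 × 1500/1000)/100.0 = 11.71 kg soluble BOD₅·m⁻³·d⁻¹.

L_v ≈ 11.7 kg soluble BOD₅/(m³·d)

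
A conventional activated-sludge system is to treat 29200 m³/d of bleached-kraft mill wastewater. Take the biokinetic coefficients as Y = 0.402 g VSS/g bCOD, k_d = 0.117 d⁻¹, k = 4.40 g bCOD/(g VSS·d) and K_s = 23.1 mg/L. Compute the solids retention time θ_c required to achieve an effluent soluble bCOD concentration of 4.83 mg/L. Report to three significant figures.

Specific growth rate at S = 4.83 mg/L: μ = YkS/(K_s+S) = 0.402·4.40·4.83/(23.1+4.83) = 0.3059 d⁻¹.
Then 1/θ_c = μ − k_d = 0.3059 − 0.117 = 0.1889 d⁻¹, giving θ_c = 5.294 d.

θ_c ≈ 5.29 d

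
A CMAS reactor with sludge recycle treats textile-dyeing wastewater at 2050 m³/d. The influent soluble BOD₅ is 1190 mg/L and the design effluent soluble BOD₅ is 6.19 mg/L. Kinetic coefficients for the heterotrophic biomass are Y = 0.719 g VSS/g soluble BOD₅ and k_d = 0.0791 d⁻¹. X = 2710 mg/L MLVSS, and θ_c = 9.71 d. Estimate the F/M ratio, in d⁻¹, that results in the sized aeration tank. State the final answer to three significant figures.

From the SRT design equation V = Y Q (S₀−S) θ_c / [X (1 + k_d θ_c)] = 0.719 × 2050 × (1190 − 6.19) × 9.71 / [2710 × (1 + 0.0791 × 9.71)] = 1.69×10^7 / 4791 = 3536 m³.
F/M = applied load / biomass = Q·S₀/(V·X) = 2050 × 1190 / (3536 × 2710) = 0.2546 d⁻¹.

F/M ≈ 0.255 d⁻¹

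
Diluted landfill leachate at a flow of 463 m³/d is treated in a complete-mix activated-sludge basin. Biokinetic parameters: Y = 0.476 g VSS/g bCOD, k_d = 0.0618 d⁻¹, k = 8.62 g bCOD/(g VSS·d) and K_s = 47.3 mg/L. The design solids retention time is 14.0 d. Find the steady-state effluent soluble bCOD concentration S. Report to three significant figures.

S ≈ 1.59 mg/L

From the Monod/SRT balance for a CMAS, S = K_s·(1+k_d θ_c)/[θ_c·(Y k − k_d) − 1] = 47.3 × (1 + 0.0618 × 14.0) / [14.0 × (0.476 × 8.62 − 0.0618) − 1] = 88.22 / 55.58 = 1.587 mg/L.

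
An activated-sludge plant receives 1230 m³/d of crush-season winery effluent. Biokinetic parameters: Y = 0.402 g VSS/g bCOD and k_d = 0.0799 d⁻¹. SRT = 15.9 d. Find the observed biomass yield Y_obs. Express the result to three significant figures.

Y_obs ≈ 0.177 g VSS/g bCOD

The observed yield is Y_obs = Y/(1 + k_d·θ_c) = 0.402 / (1 + 0.0799 × 15.9) = 0.402 / 2.270 = 0.1771 g VSS per g bCOD removed.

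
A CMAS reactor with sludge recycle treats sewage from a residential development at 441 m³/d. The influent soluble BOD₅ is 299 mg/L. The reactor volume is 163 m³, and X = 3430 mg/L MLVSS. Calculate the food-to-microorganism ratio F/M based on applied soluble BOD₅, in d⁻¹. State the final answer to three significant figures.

F/M = Q·S₀ / (V·X) = 441 × 299 / (163.0 × 3430) = 0.2358 g soluble BOD₅·(g VSS·d)⁻¹.

F/M ≈ 0.236 d⁻¹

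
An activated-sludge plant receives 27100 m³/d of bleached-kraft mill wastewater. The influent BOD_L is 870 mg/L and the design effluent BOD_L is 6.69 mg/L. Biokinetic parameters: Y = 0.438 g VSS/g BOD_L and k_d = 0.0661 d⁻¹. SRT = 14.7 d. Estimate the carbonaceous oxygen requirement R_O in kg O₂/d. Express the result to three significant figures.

Observed yield with endogenous decay: Y_obs = Y / (1 + k_d·θ_c) = 0.438 / (1 + 0.0661 × 14.7) = 0.438 / 1.972 = 0.2221 g VSS/g BOD_L.
Mass of BOD_L removed per day: Q(S₀ − S) = 27100 × 863.3 g/m³ = 23396 kg/d.
Biomass synthesised: P_X = Y_obs × 23396 = 5197 kg VSS/d.
R_O = Q·ΔS − 1.42 P_X = 23396 − 7380 = 16016 kg O₂/d.

R_O ≈ 16000 kg O₂/d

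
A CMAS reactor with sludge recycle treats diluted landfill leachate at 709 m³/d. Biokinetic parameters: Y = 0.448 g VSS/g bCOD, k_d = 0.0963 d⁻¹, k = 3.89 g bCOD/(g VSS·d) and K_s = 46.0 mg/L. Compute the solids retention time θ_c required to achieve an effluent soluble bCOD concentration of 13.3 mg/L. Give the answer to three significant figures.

From 1/θ_c = Y·k·S/(K_s + S) − k_d: Y·k·S/(K_s+S) = 0.448 × 3.89 × 13.3 / (46.0 + 13.3) = 0.3909 d⁻¹.
Then 1/θ_c = μ − k_d = 0.3909 − 0.0963 = 0.2946 d⁻¹, giving θ_c = 3.395 d.

θ_c ≈ 3.39 d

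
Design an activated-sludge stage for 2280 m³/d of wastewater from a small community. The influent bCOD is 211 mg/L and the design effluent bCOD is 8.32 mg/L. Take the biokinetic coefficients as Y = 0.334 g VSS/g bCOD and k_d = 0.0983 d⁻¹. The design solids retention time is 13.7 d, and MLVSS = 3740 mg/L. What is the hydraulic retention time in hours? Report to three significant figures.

Rearranging the biomass balance for a CMAS with decay, V = Y·Q·ΔS·θ_c / [X·(1+k_d θ_c)] = 0.334 × 2280 × (211 − 8.32) × 13.7 / [3740 × (1 + 0.0983 × 13.7)] = 2.11×10^6 / 8777 = 240.9 m³.
HRT = V/Q = 240.9 m³ / 2280 m³·d⁻¹ = 0.1057 d × 24 = 2.536 h.

τ ≈ 2.54 h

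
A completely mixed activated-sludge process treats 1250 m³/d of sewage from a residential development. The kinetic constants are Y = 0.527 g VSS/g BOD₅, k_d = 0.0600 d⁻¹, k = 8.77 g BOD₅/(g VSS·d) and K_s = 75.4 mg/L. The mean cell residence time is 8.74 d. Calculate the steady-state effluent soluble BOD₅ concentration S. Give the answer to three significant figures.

S ≈ 2.96 mg/L

Effluent substrate depends only on kinetics and SRT: S = K_s(1 + k_d θ_c) / [θ_c(Yk − k_d) − 1] = 75.4 × (1 + 0.0600 × 8.74) / [8.74 × (0.527 × 8.77 − 0.0600) − 1] = 114.9 / 38.87 = 2.957 mg/L.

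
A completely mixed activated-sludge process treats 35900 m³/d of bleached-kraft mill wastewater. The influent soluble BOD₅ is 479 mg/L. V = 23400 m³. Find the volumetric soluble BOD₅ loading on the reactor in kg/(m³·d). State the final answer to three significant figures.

Volumetric loading L_v = Q·S₀ / V = 35900 × 479 g/m³ / 23400 m³ = 734.9 g/(m³·d) = 0.7349 kg soluble BOD₅/(m³·d).

L_v ≈ 0.735 kg soluble BOD₅/(m³·d)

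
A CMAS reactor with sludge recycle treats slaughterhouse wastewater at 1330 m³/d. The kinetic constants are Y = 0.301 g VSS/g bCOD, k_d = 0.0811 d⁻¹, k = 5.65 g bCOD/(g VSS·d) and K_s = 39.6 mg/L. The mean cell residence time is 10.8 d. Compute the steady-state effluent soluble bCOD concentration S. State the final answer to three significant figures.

For a completely mixed reactor with recycle the Lawrence–McCarty relation gives S = K_s·(1 + k_d·θ_c) / [θ_c·(Y·k − k_d) − 1] = 39.6 × (1 + 0.0811 × 10.8) / [10.8 × (0.301 × 5.65 − 0.0811) − 1] = 74.28 / 16.49 = 4.505 mg/L.

S ≈ 4.50 mg/L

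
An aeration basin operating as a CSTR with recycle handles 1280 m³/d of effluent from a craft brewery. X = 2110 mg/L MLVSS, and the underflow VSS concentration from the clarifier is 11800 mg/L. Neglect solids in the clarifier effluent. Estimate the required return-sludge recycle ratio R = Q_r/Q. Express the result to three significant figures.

Solids balance on the clarifier gives (1+R)X = R·X_r, so R = X/(X_r − X) = 2110 / (11800 − 2110) = 0.2178.

R ≈ 0.218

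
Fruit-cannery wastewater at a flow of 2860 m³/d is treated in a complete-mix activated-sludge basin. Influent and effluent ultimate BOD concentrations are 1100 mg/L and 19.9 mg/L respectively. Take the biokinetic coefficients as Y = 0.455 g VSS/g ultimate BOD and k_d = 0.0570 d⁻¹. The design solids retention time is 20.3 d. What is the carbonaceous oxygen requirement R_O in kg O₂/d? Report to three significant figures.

R_O ≈ 2160 kg O₂/d

Correct the yield for decay: Y_obs = Y/(1 + k_d θ_c) = 0.455 / (1 + 0.0570 × 20.3) = 0.455 / 2.157 = 0.2109.
Substrate removed = Q·(S₀ − S) = 2860 m³/d × (1100 − 19.9) g/m³ = 3.09×10^6 g/d = 3089 kg/d.
Biomass synthesised: P_X = Y_obs × 3089 = 651.6 kg VSS/d.
R_O = Q·ΔS − 1.42 P_X = 3089 − 925.3 = 2164 kg O₂/d.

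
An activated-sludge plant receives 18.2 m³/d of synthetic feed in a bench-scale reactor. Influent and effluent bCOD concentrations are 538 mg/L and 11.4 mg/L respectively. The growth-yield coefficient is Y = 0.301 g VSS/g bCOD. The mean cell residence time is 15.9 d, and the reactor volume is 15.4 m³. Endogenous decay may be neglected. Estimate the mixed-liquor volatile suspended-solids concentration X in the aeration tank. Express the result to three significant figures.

From V·X = Y·Q·(S₀ − S)·θ_c (decay neglected): X = 0.301 × 18.2 × (538 − 11.4) × 15.9 / 15.4 = 2978 mg/L.

X ≈ 2980 mg/L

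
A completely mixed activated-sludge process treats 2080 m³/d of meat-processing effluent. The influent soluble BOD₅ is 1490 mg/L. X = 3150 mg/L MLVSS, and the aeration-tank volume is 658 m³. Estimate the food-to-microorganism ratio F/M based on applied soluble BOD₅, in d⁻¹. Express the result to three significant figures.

F/M = Q·S₀ / (V·X) = 2080 × 1490 / (658.0 × 3150) = 1.495 g soluble BOD₅·(g VSS·d)⁻¹.

F/M ≈ 1.50 d⁻¹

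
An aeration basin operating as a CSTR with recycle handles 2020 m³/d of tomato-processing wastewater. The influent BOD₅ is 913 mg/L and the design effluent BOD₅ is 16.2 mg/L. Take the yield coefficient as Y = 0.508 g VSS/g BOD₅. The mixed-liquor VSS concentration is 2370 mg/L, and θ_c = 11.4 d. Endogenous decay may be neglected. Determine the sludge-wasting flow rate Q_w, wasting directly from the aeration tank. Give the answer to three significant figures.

Q_w ≈ 388 m³/d

With k_d = 0 the design equation reduces to V = Y Q (S₀−S) θ_c / X = 0.508 × 2020 × (913 − 16.2) × 11.4 / 2370 = 4427 m³.
With mixed-liquor wasting, θ_c = V/Q_w, so Q_w = V/θ_c = 4427/11.4 = 388.3 m³/d.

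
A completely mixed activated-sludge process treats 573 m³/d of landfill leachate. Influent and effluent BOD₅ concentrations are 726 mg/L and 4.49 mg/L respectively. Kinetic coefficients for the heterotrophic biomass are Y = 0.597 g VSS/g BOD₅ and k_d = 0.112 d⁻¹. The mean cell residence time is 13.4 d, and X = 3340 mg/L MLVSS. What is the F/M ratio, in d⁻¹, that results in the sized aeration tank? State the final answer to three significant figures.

From the SRT design equation V = Y Q (S₀−S) θ_c / [X (1 + k_d θ_c)] = 0.597 × 573 × (726 − 4.49) × 13.4 / [3340 × (1 + 0.112 × 13.4)] = 3.31×10^6 / 8353 = 396.0 m³.
Food-to-microorganism ratio F/M = Q S₀ / (V X) = 573 × 726 / (396.0 × 3340) = 0.3146 d⁻¹.

F/M ≈ 0.315 d⁻¹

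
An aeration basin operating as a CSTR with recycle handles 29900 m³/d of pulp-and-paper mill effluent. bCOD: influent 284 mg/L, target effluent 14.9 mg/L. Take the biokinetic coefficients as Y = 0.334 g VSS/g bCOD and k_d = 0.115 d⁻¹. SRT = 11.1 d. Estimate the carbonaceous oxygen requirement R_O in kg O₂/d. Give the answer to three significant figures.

The observed yield is Y_obs = Y/(1 + k_d·θ_c) = 0.334 / (1 + 0.115 × 11.1) = 0.334 / 2.276 = 0.1467 g VSS per g bCOD removed.
ΔS = 284 − 14.9 = 269.1 mg/L, so the substrate removal rate is 29900 × 269.1/1000 = 8046 kg bCOD/d.
Biomass synthesised: P_X = Y_obs × 8046 = 1180 kg VSS/d.
Carbonaceous O₂ demand = substrate oxidised − cell-mass equivalent = 8046 − 1.42 × 1180 = 6370 kg O₂/d.

R_O ≈ 6370 kg O₂/d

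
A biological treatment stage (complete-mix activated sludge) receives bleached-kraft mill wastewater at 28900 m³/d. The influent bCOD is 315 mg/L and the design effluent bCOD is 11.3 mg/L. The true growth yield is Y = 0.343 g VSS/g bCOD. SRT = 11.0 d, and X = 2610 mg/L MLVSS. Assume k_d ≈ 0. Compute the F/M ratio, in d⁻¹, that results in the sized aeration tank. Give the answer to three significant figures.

With k_d = 0 the design equation reduces to V = Y Q (S₀−S) θ_c / X = 0.343 × 28900 × (315 − 11.3) × 11.0 / 2610 = 12688 m³.
F/M = applied load / biomass = Q·S₀/(V·X) = 28900 × 315 / (12688 × 2610) = 0.2749 d⁻¹.

F/M ≈ 0.275 d⁻¹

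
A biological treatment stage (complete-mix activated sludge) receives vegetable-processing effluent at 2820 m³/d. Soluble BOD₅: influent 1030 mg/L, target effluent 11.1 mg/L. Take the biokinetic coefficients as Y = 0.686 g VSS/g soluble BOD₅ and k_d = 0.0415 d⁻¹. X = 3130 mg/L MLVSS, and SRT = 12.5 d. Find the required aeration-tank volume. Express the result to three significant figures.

V ≈ 5180 m³

Steady-state biomass mass balance: V·X·(1 + k_d·θ_c) = Y·Q·(S₀ − S)·θ_c, so V = 0.686 × 2820 × (1030 − 11.1) × 12.5 / [3130 × (1 + 0.0415 × 12.5)] = 2.46×10^7 / 4754 = 5183 m³.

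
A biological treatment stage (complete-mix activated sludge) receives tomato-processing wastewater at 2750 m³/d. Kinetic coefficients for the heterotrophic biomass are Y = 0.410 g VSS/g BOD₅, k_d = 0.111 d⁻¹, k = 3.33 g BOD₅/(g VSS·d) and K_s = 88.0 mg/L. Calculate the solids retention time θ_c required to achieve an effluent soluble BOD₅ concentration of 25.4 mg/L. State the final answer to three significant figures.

From 1/θ_c = Y·k·S/(K_s + S) − k_d: Y·k·S/(K_s+S) = 0.410 × 3.33 × 25.4 / (88.0 + 25.4) = 0.3058 d⁻¹.
1/θ_c = 0.3058 − 0.111 = 0.1948 d⁻¹, so θ_c = 5.133 d.

θ_c ≈ 5.13 d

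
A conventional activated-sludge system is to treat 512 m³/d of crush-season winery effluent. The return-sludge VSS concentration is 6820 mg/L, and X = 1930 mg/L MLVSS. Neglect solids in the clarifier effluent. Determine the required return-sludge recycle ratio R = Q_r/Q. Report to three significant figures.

R ≈ 0.395

Mass balance around the secondary clarifier (neglecting effluent solids): R = X / (X_r − X) = 1930 / (6820 − 1930) = 0.3947.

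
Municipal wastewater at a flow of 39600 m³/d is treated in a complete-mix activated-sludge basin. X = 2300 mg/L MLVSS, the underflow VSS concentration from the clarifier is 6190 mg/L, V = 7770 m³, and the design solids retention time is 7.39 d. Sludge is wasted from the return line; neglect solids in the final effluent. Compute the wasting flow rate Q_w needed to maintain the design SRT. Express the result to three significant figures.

Q_w ≈ 391 m³/d

Wasting from the return line (neglecting effluent solids): Q_w = V·X / (θ_c·X_r) = 7770 × 2300 / (7.39 × 6190) = 390.7 m³/d.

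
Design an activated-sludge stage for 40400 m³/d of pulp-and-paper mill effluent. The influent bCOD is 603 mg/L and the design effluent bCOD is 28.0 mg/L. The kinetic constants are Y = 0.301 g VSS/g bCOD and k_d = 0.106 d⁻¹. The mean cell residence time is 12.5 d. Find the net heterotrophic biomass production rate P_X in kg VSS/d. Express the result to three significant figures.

P_X ≈ 3010 kg VSS/d

Y_obs = Y / (1 + k_d θ_c) = 0.301 / (1 + 0.106 × 12.5) = 0.301 / 2.325 = 0.1295.
Q·(S₀ − S) = 40400 × (603 − 28.0) × 10⁻³ = 23230 kg/d removed.
So the net sludge growth is P_X = 0.1295 × 23230 = 3007 kg VSS/d.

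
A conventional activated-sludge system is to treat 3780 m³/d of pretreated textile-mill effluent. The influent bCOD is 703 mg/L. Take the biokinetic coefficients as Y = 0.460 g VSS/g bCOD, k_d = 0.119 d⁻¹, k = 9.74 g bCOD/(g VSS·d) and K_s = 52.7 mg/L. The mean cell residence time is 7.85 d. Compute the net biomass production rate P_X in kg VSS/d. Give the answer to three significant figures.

P_X ≈ 629 kg VSS/d

From the Monod/SRT balance for a CMAS, S = K_s·(1+k_d θ_c)/[θ_c·(Y k − k_d) − 1] = 52.7 × (1 + 0.119 × 7.85) / [7.85 × (0.460 × 9.74 − 0.119) − 1] = 101.9 / 33.24 = 3.067 mg/L.
Correct the yield for decay: Y_obs = Y/(1 + k_d θ_c) = 0.460 / (1 + 0.119 × 7.85) = 0.460 / 1.934 = 0.2378.
Substrate removed = Q·(S₀ − S) = 3780 m³/d × (703 − 3.07) g/m³ = 2.65×10^6 g/d = 2646 kg/d.
Net biomass production P_X = Y_obs × Q·(S₀ − S) = 0.2378 × 2646 = 629.2 kg VSS/d.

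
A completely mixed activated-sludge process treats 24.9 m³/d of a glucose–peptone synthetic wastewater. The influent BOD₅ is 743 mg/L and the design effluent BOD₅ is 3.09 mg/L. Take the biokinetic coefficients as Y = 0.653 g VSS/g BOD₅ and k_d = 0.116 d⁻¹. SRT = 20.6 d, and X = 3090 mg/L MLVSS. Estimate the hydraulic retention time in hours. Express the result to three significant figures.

From the SRT design equation V = Y Q (S₀−S) θ_c / [X (1 + k_d θ_c)] = 0.653 × 24.9 × (743 − 3.09) × 20.6 / [3090 × (1 + 0.116 × 20.6)] = 2.48×10^5 / 10474 = 23.66 m³.
HRT = V/Q = 23.66 m³ / 24.9 m³·d⁻¹ = 0.9503 d × 24 = 22.81 h.

τ ≈ 22.8 h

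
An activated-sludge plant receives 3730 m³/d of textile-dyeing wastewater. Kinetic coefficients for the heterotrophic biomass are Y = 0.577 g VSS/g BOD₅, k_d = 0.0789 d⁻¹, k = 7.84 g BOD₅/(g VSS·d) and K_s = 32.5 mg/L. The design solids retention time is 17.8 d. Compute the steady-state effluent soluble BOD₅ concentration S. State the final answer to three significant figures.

S ≈ 1.00 mg/L

For a completely mixed reactor with recycle the Lawrence–McCarty relation gives S = K_s·(1 + k_d·θ_c) / [θ_c·(Y·k − k_d) − 1] = 32.5 × (1 + 0.0789 × 17.8) / [17.8 × (0.577 × 7.84 − 0.0789) − 1] = 78.14 / 78.12 = 1.000 mg/L.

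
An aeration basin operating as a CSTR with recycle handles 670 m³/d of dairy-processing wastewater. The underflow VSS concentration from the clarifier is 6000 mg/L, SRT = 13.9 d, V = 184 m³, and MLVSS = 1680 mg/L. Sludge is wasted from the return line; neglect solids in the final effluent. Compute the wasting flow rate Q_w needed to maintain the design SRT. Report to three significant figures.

Q_w ≈ 3.71 m³/d

θ_c = V·X/(Q_w·X_r) when wasting from the recycle, so Q_w = V·X/(θ_c·X_r) = 184.0 × 1680 / (13.9 × 6000) = 3.706 m³/d.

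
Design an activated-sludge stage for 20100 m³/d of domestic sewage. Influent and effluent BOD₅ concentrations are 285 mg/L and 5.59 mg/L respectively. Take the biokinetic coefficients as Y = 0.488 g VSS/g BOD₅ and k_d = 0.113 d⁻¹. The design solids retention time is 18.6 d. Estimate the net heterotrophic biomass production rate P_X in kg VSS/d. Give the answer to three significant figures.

The observed yield is Y_obs = Y/(1 + k_d·θ_c) = 0.488 / (1 + 0.113 × 18.6) = 0.488 / 3.102 = 0.1573 g VSS per g BOD₅ removed.
Substrate removed = Q·(S₀ − S) = 20100 m³/d × (285 − 5.59) g/m³ = 5.62×10^6 g/d = 5616 kg/d.
Biomass produced: P_X = Y_obs·Q·ΔS = 0.1573 × 5616 ≈ 883.6 kg VSS/d.

P_X ≈ 884 kg VSS/d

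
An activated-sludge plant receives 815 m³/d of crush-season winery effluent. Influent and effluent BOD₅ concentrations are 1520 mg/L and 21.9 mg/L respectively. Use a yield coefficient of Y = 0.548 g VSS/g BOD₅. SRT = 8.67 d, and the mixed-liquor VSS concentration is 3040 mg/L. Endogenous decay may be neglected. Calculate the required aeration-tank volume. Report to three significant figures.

Biomass mass balance (decay neglected): V·X = Y·Q·(S₀ − S)·θ_c, so V = 0.548 × 815 × (1520 − 21.9) × 8.67 / 3040 = 1908 m³.

V ≈ 1910 m³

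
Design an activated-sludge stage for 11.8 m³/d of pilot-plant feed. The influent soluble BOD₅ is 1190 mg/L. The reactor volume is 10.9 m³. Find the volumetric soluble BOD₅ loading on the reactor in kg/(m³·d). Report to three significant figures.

L_v ≈ 1.29 kg soluble BOD₅/(m³·d)

Applied soluble BOD₅ load per unit volume = Q·S₀/V = (11.8 × 1190/1000)/10.90 = 1.288 kg soluble BOD₅·m⁻³·d⁻¹.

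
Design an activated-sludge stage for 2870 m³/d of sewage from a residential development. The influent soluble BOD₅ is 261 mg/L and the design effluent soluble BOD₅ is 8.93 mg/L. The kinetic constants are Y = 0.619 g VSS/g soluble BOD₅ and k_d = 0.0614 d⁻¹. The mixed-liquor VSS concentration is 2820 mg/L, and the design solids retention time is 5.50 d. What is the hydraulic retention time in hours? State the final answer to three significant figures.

Rearranging the biomass balance for a CMAS with decay, V = Y·Q·ΔS·θ_c / [X·(1+k_d θ_c)] = 0.619 × 2870 × (261 − 8.93) × 5.50 / [2820 × (1 + 0.0614 × 5.50)] = 2.46×10^6 / 3772 = 652.9 m³.
τ = V/Q = 652.9/2870 = 0.2275 d, or 5.460 h.

τ ≈ 5.46 h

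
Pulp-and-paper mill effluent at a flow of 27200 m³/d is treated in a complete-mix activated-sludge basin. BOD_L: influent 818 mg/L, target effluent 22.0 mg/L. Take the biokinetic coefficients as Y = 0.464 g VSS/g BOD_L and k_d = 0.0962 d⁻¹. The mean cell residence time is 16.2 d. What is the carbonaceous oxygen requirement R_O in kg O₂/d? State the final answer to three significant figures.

R_O ≈ 16100 kg O₂/d

Y_obs = Y / (1 + k_d θ_c) = 0.464 / (1 + 0.0962 × 16.2) = 0.464 / 2.558 = 0.1814.
Mass of BOD_L removed per day: Q(S₀ − S) = 27200 × 796.0 g/m³ = 21651 kg/d.
Biomass synthesised: P_X = Y_obs × 21651 = 3927 kg VSS/d.
R_O = Q·ΔS − 1.42 P_X = 21651 − 5576 = 16075 kg O₂/d.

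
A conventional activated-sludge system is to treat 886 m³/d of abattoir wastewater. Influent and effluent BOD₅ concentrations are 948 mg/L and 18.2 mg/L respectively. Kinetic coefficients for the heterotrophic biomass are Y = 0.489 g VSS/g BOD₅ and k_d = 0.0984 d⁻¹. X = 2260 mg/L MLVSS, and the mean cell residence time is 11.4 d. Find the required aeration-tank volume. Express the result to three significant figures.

From the SRT design equation V = Y Q (S₀−S) θ_c / [X (1 + k_d θ_c)] = 0.489 × 886 × (948 − 18.2) × 11.4 / [2260 × (1 + 0.0984 × 11.4)] = 4.59×10^6 / 4795 = 957.7 m³.

V ≈ 958 m³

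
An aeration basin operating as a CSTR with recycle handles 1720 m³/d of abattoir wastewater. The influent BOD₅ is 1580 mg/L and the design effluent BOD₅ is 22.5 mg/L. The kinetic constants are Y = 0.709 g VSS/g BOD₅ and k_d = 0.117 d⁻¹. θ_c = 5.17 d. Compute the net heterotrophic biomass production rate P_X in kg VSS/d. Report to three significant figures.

Y_obs = Y / (1 + k_d θ_c) = 0.709 / (1 + 0.117 × 5.17) = 0.709 / 1.605 = 0.4418.
Q·(S₀ − S) = 1720 × (1580 − 22.5) × 10⁻³ = 2679 kg/d removed.
So the net sludge growth is P_X = 0.4418 × 2679 = 1183 kg VSS/d.

P_X ≈ 1180 kg VSS/d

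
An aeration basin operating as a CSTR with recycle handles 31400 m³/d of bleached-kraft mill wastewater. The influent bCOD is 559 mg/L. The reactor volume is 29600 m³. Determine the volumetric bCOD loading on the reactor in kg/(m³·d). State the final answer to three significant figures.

L_v ≈ 0.593 kg bCOD/(m³·d)

Volumetric loading L_v = Q·S₀ / V = 31400 × 559 g/m³ / 29600 m³ = 593.0 g/(m³·d) = 0.5930 kg bCOD/(m³·d).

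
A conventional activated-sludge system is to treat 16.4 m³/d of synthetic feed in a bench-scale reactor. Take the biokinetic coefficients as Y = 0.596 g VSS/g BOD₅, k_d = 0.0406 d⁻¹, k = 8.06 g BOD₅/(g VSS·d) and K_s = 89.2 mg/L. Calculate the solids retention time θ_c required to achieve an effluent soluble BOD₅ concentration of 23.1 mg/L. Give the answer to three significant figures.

θ_c ≈ 1.06 d

From 1/θ_c = Y·k·S/(K_s + S) − k_d: Y·k·S/(K_s+S) = 0.596 × 8.06 × 23.1 / (89.2 + 23.1) = 0.9881 d⁻¹.
θ_c = 1/(μ − k_d) = 1/(0.9881 − 0.0406) = 1/0.9475 = 1.055 d.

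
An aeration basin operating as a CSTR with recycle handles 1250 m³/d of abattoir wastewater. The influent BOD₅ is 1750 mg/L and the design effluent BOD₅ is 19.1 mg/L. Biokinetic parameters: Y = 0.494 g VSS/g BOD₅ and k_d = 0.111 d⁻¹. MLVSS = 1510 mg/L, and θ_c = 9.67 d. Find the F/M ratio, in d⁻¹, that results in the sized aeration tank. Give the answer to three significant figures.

F/M ≈ 0.439 d⁻¹

Steady-state biomass mass balance: V·X·(1 + k_d·θ_c) = Y·Q·(S₀ − S)·θ_c, so V = 0.494 × 1250 × (1750 − 19.1) × 9.67 / [1510 × (1 + 0.111 × 9.67)] = 1.03×10^7 / 3131 = 3301 m³.
F/M = Q·S₀ / (V·X) = 1250 × 1750 / (3301 × 1510) = 0.4388 g BOD₅·(g VSS·d)⁻¹.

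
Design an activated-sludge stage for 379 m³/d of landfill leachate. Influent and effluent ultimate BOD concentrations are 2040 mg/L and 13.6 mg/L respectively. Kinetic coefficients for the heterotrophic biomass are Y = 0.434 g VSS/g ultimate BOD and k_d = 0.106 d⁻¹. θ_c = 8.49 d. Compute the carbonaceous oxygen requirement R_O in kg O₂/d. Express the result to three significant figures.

Observed yield with endogenous decay: Y_obs = Y / (1 + k_d·θ_c) = 0.434 / (1 + 0.106 × 8.49) = 0.434 / 1.900 = 0.2284 g VSS/g ultimate BOD.
Mass of ultimate BOD removed per day: Q(S₀ − S) = 379 × 2026 g/m³ = 768.0 kg/d.
Biomass synthesised: P_X = Y_obs × 768.0 = 175.4 kg VSS/d.
R_O = Q·(S₀ − S) − 1.42·P_X = 768.0 − 1.42 × 175.4 = 518.9 kg O₂/d.

R_O ≈ 519 kg O₂/d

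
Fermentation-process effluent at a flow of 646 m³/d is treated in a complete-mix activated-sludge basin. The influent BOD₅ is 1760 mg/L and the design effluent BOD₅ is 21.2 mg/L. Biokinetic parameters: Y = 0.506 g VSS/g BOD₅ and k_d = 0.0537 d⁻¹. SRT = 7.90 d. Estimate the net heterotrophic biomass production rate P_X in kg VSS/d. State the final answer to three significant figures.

Y_obs = Y / (1 + k_d θ_c) = 0.506 / (1 + 0.0537 × 7.90) = 0.506 / 1.424 = 0.3553.
Mass of BOD₅ removed per day: Q(S₀ − S) = 646 × 1739 g/m³ = 1123 kg/d.
P_X = Y_obs · Q(S₀ − S) = 0.3553 × 1123 = 399.1 kg VSS/d.

P_X ≈ 399 kg VSS/d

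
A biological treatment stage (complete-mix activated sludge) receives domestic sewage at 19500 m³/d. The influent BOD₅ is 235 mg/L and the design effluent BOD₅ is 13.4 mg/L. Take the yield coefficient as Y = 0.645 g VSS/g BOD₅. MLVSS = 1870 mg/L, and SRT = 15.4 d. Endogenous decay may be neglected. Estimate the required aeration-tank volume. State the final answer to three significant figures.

Biomass mass balance (decay neglected): V·X = Y·Q·(S₀ − S)·θ_c, so V = 0.645 × 19500 × (235 − 13.4) × 15.4 / 1870 = 22953 m³.

V ≈ 23000 m³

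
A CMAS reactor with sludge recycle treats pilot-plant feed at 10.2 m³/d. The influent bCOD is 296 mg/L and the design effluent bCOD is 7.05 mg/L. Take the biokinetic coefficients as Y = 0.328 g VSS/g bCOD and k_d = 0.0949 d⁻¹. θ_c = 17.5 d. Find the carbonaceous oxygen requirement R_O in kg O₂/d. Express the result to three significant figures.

R_O ≈ 2.43 kg O₂/d

The observed yield is Y_obs = Y/(1 + k_d·θ_c) = 0.328 / (1 + 0.0949 × 17.5) = 0.328 / 2.661 = 0.1233 g VSS per g bCOD removed.
Q·(S₀ − S) = 10.2 × (296 − 7.05) × 10⁻³ = 2.947 kg/d removed.
P_X = Y_obs·Q·(S₀ − S) = 0.1233 × 2.947 = 0.3633 kg VSS/d.
R_O = Q·(S₀ − S) − 1.42·P_X = 2.947 − 1.42 × 0.3633 = 2.431 kg O₂/d.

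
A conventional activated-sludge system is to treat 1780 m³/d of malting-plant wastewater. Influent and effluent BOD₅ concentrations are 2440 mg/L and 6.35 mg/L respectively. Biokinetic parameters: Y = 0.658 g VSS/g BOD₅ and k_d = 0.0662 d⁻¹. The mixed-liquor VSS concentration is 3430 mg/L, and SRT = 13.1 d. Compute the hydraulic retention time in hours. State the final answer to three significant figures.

From the SRT design equation V = Y Q (S₀−S) θ_c / [X (1 + k_d θ_c)] = 0.658 × 1780 × (2440 − 6.35) × 13.1 / [3430 × (1 + 0.0662 × 13.1)] = 3.73×10^7 / 6405 = 5830 m³.
HRT = V/Q = 5830 m³ / 1780 m³·d⁻¹ = 3.275 d × 24 = 78.61 h.

τ ≈ 78.6 h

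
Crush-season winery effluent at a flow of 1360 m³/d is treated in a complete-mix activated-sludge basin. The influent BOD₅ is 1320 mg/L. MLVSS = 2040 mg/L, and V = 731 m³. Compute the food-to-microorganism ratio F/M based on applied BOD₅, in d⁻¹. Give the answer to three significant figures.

F/M = applied load / biomass = Q·S₀/(V·X) = 1360 × 1320 / (731.0 × 2040) = 1.204 d⁻¹.

F/M ≈ 1.20 d⁻¹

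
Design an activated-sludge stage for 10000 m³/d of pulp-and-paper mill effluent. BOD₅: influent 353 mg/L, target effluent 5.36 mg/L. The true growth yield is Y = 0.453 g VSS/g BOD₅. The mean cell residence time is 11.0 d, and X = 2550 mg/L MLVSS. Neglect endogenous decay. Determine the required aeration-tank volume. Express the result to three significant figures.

V ≈ 6790 m³

With k_d = 0 the design equation reduces to V = Y Q (S₀−S) θ_c / X = 0.453 × 10000 × (353 − 5.36) × 11.0 / 2550 = 6793 m³.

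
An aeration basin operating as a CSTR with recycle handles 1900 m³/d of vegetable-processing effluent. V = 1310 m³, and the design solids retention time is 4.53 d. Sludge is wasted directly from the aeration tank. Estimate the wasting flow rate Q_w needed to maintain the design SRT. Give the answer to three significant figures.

Wasting from the aeration tank: Q_w = V / θ_c = 1310 / 4.53 = 289.2 m³/d.

Q_w ≈ 289 m³/d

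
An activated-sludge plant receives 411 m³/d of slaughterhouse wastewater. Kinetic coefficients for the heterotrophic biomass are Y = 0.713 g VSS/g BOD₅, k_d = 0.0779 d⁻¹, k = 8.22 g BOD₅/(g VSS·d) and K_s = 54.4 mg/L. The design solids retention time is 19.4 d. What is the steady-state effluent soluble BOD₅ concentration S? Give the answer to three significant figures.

S ≈ 1.23 mg/L

From the Monod/SRT balance for a CMAS, S = K_s·(1+k_d θ_c)/[θ_c·(Y k − k_d) − 1] = 54.4 × (1 + 0.0779 × 19.4) / [19.4 × (0.713 × 8.22 − 0.0779) − 1] = 136.6 / 111.2 = 1.229 mg/L.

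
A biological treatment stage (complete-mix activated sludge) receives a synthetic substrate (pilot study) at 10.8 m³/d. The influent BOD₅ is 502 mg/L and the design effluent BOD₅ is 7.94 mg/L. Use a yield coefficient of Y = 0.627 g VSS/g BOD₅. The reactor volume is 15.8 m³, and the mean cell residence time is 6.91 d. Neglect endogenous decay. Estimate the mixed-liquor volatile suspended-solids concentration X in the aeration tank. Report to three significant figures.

X ≈ 1460 mg/L

From V·X = Y·Q·(S₀ − S)·θ_c (decay neglected): X = 0.627 × 10.8 × (502 − 7.94) × 6.91 / 15.8 = 1463 mg/L.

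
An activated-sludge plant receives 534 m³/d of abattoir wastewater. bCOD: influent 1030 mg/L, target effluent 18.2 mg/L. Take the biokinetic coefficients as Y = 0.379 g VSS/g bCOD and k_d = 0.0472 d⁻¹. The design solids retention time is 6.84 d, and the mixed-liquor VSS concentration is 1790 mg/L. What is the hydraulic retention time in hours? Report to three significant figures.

Steady-state biomass mass balance: V·X·(1 + k_d·θ_c) = Y·Q·(S₀ − S)·θ_c, so V = 0.379 × 534 × (1030 − 18.2) × 6.84 / [1790 × (1 + 0.0472 × 6.84)] = 1.4×10^6 / 2368 = 591.5 m³.
τ = V/Q = 591.5/534 = 1.108 d, or 26.59 h.

τ ≈ 26.6 h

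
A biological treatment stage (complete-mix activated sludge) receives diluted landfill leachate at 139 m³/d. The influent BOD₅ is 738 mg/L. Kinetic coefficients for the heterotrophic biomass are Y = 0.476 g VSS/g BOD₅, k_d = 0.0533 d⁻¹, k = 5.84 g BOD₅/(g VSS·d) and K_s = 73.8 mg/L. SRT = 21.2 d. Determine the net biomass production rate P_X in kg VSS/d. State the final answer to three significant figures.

From the Monod/SRT balance for a CMAS, S = K_s·(1+k_d θ_c)/[θ_c·(Y k − k_d) − 1] = 73.8 × (1 + 0.0533 × 21.2) / [21.2 × (0.476 × 5.84 − 0.0533) − 1] = 157.2 / 56.80 = 2.767 mg/L.
The observed yield is Y_obs = Y/(1 + k_d·θ_c) = 0.476 / (1 + 0.0533 × 21.2) = 0.476 / 2.130 = 0.2235 g VSS per g BOD₅ removed.
Q·(S₀ − S) = 139 × (738 − 2.77) × 10⁻³ = 102.2 kg/d removed.
So the net sludge growth is P_X = 0.2235 × 102.2 = 22.84 kg VSS/d.

P_X ≈ 22.8 kg VSS/d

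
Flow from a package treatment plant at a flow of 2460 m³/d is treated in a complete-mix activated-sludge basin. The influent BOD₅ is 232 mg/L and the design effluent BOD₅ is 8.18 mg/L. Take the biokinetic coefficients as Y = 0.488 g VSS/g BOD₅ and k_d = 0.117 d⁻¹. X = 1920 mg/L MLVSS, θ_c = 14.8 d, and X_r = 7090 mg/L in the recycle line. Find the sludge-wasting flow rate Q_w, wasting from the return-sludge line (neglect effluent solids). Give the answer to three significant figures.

From the SRT design equation V = Y Q (S₀−S) θ_c / [X (1 + k_d θ_c)] = 0.488 × 2460 × (232 − 8.18) × 14.8 / [1920 × (1 + 0.117 × 14.8)] = 3.98×10^6 / 5245 = 758.2 m³.
θ_c = V·X/(Q_w·X_r) when wasting from the recycle, so Q_w = V·X/(θ_c·X_r) = 758.2 × 1920 / (14.8 × 7090) = 13.87 m³/d.

Q_w ≈ 13.9 m³/d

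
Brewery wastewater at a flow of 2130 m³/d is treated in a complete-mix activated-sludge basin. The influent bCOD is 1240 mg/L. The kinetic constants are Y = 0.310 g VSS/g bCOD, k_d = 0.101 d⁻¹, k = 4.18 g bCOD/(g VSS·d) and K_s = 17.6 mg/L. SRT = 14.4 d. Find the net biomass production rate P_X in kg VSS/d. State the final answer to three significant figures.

Effluent substrate depends only on kinetics and SRT: S = K_s(1 + k_d θ_c) / [θ_c(Yk − k_d) − 1] = 17.6 × (1 + 0.101 × 14.4) / [14.4 × (0.310 × 4.18 − 0.101) − 1] = 43.20 / 16.21 = 2.666 mg/L.
The observed yield is Y_obs = Y/(1 + k_d·θ_c) = 0.310 / (1 + 0.101 × 14.4) = 0.310 / 2.454 = 0.1263 g VSS per g bCOD removed.
ΔS = 1240 − 2.67 = 1237 mg/L, so the substrate removal rate is 2130 × 1237/1000 = 2636 kg bCOD/d.
So the net sludge growth is P_X = 0.1263 × 2636 = 332.9 kg VSS/d.

P_X ≈ 333 kg VSS/d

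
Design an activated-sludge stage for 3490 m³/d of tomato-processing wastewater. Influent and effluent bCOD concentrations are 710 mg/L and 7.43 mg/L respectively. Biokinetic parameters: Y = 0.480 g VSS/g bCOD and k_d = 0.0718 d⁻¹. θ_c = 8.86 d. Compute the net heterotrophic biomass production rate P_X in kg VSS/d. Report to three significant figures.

P_X ≈ 719 kg VSS/d

The observed yield is Y_obs = Y/(1 + k_d·θ_c) = 0.480 / (1 + 0.0718 × 8.86) = 0.480 / 1.636 = 0.2934 g VSS per g bCOD removed.
ΔS = 710 − 7.43 = 702.6 mg/L, so the substrate removal rate is 3490 × 702.6/1000 = 2452 kg bCOD/d.
Biomass produced: P_X = Y_obs·Q·ΔS = 0.2934 × 2452 ≈ 719.3 kg VSS/d.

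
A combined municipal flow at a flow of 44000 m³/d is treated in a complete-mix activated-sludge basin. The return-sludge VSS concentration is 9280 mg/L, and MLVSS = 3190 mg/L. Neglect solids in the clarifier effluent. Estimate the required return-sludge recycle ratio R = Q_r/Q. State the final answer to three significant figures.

Solids balance on the clarifier gives (1+R)X = R·X_r, so R = X/(X_r − X) = 3190 / (9280 − 3190) = 0.5238.

R ≈ 0.524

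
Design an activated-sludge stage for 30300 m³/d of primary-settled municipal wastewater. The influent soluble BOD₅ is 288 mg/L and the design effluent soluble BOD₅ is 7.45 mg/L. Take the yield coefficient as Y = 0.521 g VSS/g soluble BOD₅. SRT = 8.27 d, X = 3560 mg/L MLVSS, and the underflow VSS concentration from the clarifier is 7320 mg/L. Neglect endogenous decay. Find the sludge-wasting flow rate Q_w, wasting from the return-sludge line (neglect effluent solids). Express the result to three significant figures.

V·X = Y·Q·ΔS·θ_c gives V = 0.521 × 30300 × (288 − 7.45) × 8.27 / 3560 = 10288 m³.
θ_c = V·X/(Q_w·X_r) when wasting from the recycle, so Q_w = V·X/(θ_c·X_r) = 10288 × 3560 / (8.27 × 7320) = 605.0 m³/d.

Q_w ≈ 605 m³/d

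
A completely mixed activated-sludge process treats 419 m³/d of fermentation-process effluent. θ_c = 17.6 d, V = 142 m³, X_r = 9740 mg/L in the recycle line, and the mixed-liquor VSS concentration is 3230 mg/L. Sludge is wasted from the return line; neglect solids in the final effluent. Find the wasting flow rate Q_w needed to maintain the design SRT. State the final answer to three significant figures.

Q_w ≈ 2.68 m³/d

θ_c = V·X/(Q_w·X_r) when wasting from the recycle, so Q_w = V·X/(θ_c·X_r) = 142.0 × 3230 / (17.6 × 9740) = 2.676 m³/d.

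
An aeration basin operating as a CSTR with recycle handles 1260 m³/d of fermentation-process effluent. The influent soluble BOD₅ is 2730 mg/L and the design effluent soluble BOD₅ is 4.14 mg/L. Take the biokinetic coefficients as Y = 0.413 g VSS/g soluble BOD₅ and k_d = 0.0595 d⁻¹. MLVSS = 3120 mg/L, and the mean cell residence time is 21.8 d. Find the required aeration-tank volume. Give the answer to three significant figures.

From the SRT design equation V = Y Q (S₀−S) θ_c / [X (1 + k_d θ_c)] = 0.413 × 1260 × (2730 − 4.14) × 21.8 / [3120 × (1 + 0.0595 × 21.8)] = 3.09×10^7 / 7167 = 4315 m³.

V ≈ 4310 m³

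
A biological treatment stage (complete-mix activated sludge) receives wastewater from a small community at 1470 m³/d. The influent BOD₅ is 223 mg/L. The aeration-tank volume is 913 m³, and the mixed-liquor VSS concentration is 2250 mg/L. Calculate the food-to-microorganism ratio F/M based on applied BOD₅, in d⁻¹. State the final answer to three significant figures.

F/M = applied load / biomass = Q·S₀/(V·X) = 1470 × 223 / (913.0 × 2250) = 0.1596 d⁻¹.

F/M ≈ 0.160 d⁻¹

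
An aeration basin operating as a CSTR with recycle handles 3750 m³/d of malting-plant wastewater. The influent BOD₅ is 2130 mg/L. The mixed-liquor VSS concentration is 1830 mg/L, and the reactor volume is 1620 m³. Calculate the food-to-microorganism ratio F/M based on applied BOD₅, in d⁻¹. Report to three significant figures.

F/M = Q·S₀ / (V·X) = 3750 × 2130 / (1620 × 1830) = 2.694 g BOD₅·(g VSS·d)⁻¹.

F/M ≈ 2.69 d⁻¹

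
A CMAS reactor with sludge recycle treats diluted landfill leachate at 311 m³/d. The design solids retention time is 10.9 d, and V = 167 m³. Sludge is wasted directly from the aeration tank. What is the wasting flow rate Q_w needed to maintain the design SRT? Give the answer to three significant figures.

Wasting from the aeration tank: Q_w = V / θ_c = 167.0 / 10.9 = 15.32 m³/d.

Q_w ≈ 15.3 m³/d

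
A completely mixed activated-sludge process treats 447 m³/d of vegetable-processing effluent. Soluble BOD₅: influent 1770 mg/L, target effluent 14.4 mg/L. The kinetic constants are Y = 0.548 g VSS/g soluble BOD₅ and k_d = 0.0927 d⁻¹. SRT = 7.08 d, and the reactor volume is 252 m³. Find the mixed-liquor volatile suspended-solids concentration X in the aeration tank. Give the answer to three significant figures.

Solving the biomass balance for X: X = Y Q (S₀−S) θ_c / [V (1+k_d θ_c)] = 0.548 × 447 × (1770 − 14.4) × 7.08 / [252 × (1 + 0.0927 × 7.08)] = 7295 mg/L.

X ≈ 7290 mg/L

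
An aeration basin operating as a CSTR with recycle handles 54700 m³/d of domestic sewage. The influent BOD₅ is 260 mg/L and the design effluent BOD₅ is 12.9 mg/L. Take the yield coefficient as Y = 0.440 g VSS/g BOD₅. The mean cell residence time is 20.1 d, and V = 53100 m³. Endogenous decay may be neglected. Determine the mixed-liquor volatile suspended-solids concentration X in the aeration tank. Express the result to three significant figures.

X = Y·Q·ΔS·θ_c / V = 0.440 × 54700 × (260 − 12.9) × 20.1 / 53100 = 2251 mg/L.

X ≈ 2250 mg/L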